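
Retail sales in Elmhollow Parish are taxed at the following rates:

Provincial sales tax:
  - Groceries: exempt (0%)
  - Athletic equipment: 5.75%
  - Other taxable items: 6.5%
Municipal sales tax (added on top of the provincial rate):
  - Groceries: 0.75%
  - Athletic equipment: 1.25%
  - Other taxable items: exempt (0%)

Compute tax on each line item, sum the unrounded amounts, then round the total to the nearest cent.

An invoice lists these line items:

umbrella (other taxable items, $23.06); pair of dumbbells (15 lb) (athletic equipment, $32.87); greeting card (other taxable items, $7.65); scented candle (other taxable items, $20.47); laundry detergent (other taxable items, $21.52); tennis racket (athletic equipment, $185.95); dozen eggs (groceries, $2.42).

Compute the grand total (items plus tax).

Umbrella $23.06: other taxable items → 6.5% + 0% municipal = 6.5% → $1.4989
Pair of dumbbells (15 lb) $32.87: athletic equipment → 5.75% + 1.25% municipal = 7% → $2.3009
Greeting card $7.65: other taxable items → 6.5% + 0% municipal = 6.5% → $0.49725
Scented candle $20.47: other taxable items → 6.5% + 0% municipal = 6.5% → $1.33055
Laundry detergent $21.52: other taxable items → 6.5% + 0% municipal = 6.5% → $1.3988
Tennis racket $185.95: athletic equipment → 5.75% + 1.25% municipal = 7% → $13.0165
Dozen eggs $2.42: groceries → 0% + 0.75% municipal = 0.75% → $0.01815
Subtotal = $293.94; unrounded tax = $20.06105 → $20.06; total due = $314.00

$314.00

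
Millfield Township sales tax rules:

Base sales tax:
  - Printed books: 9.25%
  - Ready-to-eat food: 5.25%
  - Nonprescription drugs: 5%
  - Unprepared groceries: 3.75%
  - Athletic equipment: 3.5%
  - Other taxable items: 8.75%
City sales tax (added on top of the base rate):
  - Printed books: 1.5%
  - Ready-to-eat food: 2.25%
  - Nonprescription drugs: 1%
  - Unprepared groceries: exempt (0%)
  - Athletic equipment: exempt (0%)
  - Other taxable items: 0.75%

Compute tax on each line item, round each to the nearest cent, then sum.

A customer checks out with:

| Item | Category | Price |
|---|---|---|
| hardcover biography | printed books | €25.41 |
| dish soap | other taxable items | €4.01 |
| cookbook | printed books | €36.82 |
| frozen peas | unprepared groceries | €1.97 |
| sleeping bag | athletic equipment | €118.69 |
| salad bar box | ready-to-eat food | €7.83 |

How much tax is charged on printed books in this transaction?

Hardcover biography €25.41: printed books → 9.25% + 1.5% city = 10.75% → €2.73
Cookbook €36.82: printed books → 9.25% + 1.5% city = 10.75% → €3.96
Tax on printed books = €2.73 + €3.96 = €6.69

€6.69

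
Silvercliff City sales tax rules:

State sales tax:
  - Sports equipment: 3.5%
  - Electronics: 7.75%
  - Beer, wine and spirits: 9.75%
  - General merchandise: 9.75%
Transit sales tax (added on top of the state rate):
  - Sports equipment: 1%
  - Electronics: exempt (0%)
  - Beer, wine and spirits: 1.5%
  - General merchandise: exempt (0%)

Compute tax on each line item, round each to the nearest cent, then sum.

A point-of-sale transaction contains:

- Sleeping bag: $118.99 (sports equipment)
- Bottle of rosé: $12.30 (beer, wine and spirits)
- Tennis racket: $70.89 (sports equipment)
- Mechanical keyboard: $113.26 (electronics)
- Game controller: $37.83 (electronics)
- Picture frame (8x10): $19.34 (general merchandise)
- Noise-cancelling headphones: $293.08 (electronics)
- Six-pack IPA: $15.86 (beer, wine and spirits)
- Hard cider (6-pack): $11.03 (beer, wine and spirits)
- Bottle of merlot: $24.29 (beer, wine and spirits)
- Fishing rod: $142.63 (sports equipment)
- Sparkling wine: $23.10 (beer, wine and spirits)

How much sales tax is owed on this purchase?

$61.00

Sleeping bag $118.99: sports equipment → 3.5% + 1% transit = 4.5% → $5.35
Bottle of rosé $12.30: beer, wine and spirits → 9.75% + 1.5% transit = 11.25% → $1.38
Tennis racket $70.89: sports equipment → 3.5% + 1% transit = 4.5% → $3.19
Mechanical keyboard $113.26: electronics → 7.75% + 0% transit = 7.75% → $8.78
Game controller $37.83: electronics → 7.75% + 0% transit = 7.75% → $2.93
Picture frame (8x10) $19.34: general merchandise → 9.75% + 0% transit = 9.75% → $1.89
Noise-cancelling headphones $293.08: electronics → 7.75% + 0% transit = 7.75% → $22.71
Six-pack IPA $15.86: beer, wine and spirits → 9.75% + 1.5% transit = 11.25% → $1.78
Hard cider (6-pack) $11.03: beer, wine and spirits → 9.75% + 1.5% transit = 11.25% → $1.24
Bottle of merlot $24.29: beer, wine and spirits → 9.75% + 1.5% transit = 11.25% → $2.73
Fishing rod $142.63: sports equipment → 3.5% + 1% transit = 4.5% → $6.42
Sparkling wine $23.10: beer, wine and spirits → 9.75% + 1.5% transit = 11.25% → $2.60
Total tax = $5.35 + $1.38 + $3.19 + $8.78 + $2.93 + $1.89 + $22.71 + $1.78 + $1.24 + $2.73 + $6.42 + $2.60 = $61.00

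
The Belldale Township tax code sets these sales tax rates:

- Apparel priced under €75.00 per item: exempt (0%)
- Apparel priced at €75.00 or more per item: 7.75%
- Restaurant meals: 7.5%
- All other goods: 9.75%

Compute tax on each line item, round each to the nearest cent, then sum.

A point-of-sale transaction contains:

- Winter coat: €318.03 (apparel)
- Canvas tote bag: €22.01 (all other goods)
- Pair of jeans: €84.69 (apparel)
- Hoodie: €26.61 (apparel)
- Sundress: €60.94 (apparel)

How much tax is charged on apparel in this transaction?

€31.21

Winter coat €318.03: apparel, €75.00 or more → 7.75% → €24.65
Pair of jeans €84.69: apparel, €75.00 or more → 7.75% → €6.56
Hoodie €26.61: apparel, under €75.00 → 0% → €0.00
Sundress €60.94: apparel, under €75.00 → 0% → €0.00
Tax on apparel = €24.65 + €6.56 + €0.00 + €0.00 = €31.21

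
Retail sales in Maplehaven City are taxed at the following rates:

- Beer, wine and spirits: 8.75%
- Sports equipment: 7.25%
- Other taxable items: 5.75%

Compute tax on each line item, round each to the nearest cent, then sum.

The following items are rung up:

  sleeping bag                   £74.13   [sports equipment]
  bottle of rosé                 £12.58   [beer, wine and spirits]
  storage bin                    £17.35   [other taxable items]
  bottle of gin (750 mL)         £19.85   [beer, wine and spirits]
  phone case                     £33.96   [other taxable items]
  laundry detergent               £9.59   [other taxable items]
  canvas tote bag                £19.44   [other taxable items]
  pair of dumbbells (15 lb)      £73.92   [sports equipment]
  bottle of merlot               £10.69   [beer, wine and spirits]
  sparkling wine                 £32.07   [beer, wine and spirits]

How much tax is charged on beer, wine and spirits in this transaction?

£6.59

Bottle of rosé £12.58: beer, wine and spirits → 8.75% → £1.10
Bottle of gin (750 mL) £19.85: beer, wine and spirits → 8.75% → £1.74
Bottle of merlot £10.69: beer, wine and spirits → 8.75% → £0.94
Sparkling wine £32.07: beer, wine and spirits → 8.75% → £2.81
Tax on beer, wine and spirits = £1.10 + £1.74 + £0.94 + £2.81 = £6.59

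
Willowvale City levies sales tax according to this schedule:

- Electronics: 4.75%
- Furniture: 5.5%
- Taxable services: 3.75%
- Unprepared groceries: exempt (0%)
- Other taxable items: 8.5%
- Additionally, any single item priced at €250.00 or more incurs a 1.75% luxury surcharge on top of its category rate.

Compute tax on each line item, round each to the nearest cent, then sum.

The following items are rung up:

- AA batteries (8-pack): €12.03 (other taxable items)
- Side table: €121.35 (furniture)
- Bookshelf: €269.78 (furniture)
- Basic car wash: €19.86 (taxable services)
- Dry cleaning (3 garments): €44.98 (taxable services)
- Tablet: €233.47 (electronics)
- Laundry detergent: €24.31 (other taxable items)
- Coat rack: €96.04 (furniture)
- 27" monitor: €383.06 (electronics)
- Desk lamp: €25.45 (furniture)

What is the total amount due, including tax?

€1304.75

AA batteries (8-pack) €12.03: other taxable items → 8.5% → €1.02
Side table €121.35: furniture → 5.5% → €6.67
Bookshelf €269.78: furniture → 5.5% + 1.75% surcharge = 7.25% → €19.56
Basic car wash €19.86: taxable services → 3.75% → €0.74
Dry cleaning (3 garments) €44.98: taxable services → 3.75% → €1.69
Tablet €233.47: electronics → 4.75% → €11.09
Laundry detergent €24.31: other taxable items → 8.5% → €2.07
Coat rack €96.04: furniture → 5.5% → €5.28
27" monitor €383.06: electronics → 4.75% + 1.75% surcharge = 6.5% → €24.90
Desk lamp €25.45: furniture → 5.5% → €1.40
Subtotal = €1230.33; tax = €74.42; total due = €1304.75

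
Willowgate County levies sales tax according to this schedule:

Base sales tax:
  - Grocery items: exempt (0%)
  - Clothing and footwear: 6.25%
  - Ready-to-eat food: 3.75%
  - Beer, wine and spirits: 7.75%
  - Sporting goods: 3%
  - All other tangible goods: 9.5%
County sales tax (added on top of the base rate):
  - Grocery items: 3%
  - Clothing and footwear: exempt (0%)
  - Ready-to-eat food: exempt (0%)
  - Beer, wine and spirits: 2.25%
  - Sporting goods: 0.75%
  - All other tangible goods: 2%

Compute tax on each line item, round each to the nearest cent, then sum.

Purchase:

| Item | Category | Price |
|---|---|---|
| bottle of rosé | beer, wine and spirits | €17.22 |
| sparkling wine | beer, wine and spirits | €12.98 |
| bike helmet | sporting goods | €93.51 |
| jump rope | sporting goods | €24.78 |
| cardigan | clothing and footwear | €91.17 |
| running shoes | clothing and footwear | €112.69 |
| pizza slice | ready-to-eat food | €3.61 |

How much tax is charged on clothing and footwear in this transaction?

€12.74

Cardigan €91.17: clothing and footwear → 6.25% + 0% county = 6.25% → €5.70
Running shoes €112.69: clothing and footwear → 6.25% + 0% county = 6.25% → €7.04
Tax on clothing and footwear = €5.70 + €7.04 = €12.74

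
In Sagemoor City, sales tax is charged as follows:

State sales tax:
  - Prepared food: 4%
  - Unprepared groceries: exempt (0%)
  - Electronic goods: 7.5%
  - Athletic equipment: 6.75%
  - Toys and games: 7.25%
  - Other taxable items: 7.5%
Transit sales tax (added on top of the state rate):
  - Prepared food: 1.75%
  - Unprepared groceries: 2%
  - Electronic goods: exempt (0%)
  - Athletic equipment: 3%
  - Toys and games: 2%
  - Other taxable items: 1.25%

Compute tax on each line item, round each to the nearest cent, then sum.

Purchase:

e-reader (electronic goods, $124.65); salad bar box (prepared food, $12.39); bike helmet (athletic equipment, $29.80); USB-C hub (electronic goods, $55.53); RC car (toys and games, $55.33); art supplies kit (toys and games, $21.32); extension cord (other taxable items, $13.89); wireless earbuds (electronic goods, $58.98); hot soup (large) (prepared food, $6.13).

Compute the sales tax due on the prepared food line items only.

Salad bar box $12.39: prepared food → 4% + 1.75% transit = 5.75% → $0.71
Hot soup (large) $6.13: prepared food → 4% + 1.75% transit = 5.75% → $0.35
Tax on prepared food = $0.71 + $0.35 = $1.06

$1.06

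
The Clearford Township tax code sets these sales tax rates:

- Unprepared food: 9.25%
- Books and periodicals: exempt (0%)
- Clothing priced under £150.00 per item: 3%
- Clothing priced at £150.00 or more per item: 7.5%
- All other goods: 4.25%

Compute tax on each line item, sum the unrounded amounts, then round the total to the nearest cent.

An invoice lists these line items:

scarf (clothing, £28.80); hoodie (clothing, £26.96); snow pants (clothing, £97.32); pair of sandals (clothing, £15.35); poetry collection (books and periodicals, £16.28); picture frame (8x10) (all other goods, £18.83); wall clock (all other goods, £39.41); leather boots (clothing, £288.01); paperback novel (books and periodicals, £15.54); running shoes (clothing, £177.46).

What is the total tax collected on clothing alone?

Scarf £28.80: clothing, under £150.00 → 3% → £0.864
Hoodie £26.96: clothing, under £150.00 → 3% → £0.8088
Snow pants £97.32: clothing, under £150.00 → 3% → £2.9196
Pair of sandals £15.35: clothing, under £150.00 → 3% → £0.4605
Leather boots £288.01: clothing, £150.00 or more → 7.5% → £21.60075
Running shoes £177.46: clothing, £150.00 or more → 7.5% → £13.3095
Tax on clothing: unrounded sum = £39.96315 → £39.96

£39.96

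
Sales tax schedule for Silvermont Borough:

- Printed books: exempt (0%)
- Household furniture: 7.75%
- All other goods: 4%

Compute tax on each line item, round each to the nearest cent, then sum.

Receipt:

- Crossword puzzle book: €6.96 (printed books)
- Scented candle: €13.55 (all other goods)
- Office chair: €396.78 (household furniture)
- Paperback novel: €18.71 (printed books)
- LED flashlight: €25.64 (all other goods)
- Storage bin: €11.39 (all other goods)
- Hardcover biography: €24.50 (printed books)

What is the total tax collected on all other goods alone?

€2.03

Scented candle €13.55: all other goods → 4% → €0.54
LED flashlight €25.64: all other goods → 4% → €1.03
Storage bin €11.39: all other goods → 4% → €0.46
Tax on all other goods = €0.54 + €1.03 + €0.46 = €2.03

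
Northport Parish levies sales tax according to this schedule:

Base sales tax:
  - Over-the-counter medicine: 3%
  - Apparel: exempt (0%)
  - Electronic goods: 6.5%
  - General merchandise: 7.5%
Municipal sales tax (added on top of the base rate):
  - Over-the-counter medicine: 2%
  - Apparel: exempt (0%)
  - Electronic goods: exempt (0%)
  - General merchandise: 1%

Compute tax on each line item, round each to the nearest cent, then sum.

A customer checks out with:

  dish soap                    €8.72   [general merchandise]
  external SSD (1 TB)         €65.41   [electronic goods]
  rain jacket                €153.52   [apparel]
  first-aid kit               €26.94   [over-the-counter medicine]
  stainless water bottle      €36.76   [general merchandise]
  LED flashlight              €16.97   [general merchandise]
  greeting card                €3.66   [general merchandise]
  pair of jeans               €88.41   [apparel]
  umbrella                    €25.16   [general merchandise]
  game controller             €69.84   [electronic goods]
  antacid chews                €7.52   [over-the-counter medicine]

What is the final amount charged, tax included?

Dish soap €8.72: general merchandise → 7.5% + 1% municipal = 8.5% → €0.74
External SSD (1 TB) €65.41: electronic goods → 6.5% + 0% municipal = 6.5% → €4.25
Rain jacket €153.52: apparel → 0% + 0% municipal = 0% → €0.00
First-aid kit €26.94: over-the-counter medicine → 3% + 2% municipal = 5% → €1.35
Stainless water bottle €36.76: general merchandise → 7.5% + 1% municipal = 8.5% → €3.12
LED flashlight €16.97: general merchandise → 7.5% + 1% municipal = 8.5% → €1.44
Greeting card €3.66: general merchandise → 7.5% + 1% municipal = 8.5% → €0.31
Pair of jeans €88.41: apparel → 0% + 0% municipal = 0% → €0.00
Umbrella €25.16: general merchandise → 7.5% + 1% municipal = 8.5% → €2.14
Game controller €69.84: electronic goods → 6.5% + 0% municipal = 6.5% → €4.54
Antacid chews €7.52: over-the-counter medicine → 3% + 2% municipal = 5% → €0.38
Subtotal = €502.91; tax = €18.27; total due = €521.18

€521.18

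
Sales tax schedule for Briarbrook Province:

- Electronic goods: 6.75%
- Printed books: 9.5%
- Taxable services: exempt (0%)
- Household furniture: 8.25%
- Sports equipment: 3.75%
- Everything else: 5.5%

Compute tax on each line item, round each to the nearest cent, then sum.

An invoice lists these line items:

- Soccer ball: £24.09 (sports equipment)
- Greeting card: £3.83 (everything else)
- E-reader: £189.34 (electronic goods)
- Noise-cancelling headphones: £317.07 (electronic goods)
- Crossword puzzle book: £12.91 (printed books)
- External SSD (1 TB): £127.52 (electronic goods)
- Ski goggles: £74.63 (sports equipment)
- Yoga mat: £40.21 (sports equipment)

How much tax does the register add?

£49.44

Soccer ball £24.09: sports equipment → 3.75% → £0.90
Greeting card £3.83: everything else → 5.5% → £0.21
E-reader £189.34: electronic goods → 6.75% → £12.78
Noise-cancelling headphones £317.07: electronic goods → 6.75% → £21.40
Crossword puzzle book £12.91: printed books → 9.5% → £1.23
External SSD (1 TB) £127.52: electronic goods → 6.75% → £8.61
Ski goggles £74.63: sports equipment → 3.75% → £2.80
Yoga mat £40.21: sports equipment → 3.75% → £1.51
Total tax = £0.90 + £0.21 + £12.78 + £21.40 + £1.23 + £8.61 + £2.80 + £1.51 = £49.44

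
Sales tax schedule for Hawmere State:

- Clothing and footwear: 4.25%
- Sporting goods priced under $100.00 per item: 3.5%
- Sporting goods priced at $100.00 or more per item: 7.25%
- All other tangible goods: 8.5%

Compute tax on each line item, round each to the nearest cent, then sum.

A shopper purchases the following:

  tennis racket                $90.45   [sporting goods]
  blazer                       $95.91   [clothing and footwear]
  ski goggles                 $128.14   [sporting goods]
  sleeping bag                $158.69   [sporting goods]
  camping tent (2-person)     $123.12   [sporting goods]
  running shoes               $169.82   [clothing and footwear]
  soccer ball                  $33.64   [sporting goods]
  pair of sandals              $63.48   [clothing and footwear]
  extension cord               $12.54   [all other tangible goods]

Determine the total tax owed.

Tennis racket $90.45: sporting goods, under $100.00 → 3.5% → $3.17
Blazer $95.91: clothing and footwear → 4.25% → $4.08
Ski goggles $128.14: sporting goods, $100.00 or more → 7.25% → $9.29
Sleeping bag $158.69: sporting goods, $100.00 or more → 7.25% → $11.51
Camping tent (2-person) $123.12: sporting goods, $100.00 or more → 7.25% → $8.93
Running shoes $169.82: clothing and footwear → 4.25% → $7.22
Soccer ball $33.64: sporting goods, under $100.00 → 3.5% → $1.18
Pair of sandals $63.48: clothing and footwear → 4.25% → $2.70
Extension cord $12.54: all other tangible goods → 8.5% → $1.07
Total tax = $3.17 + $4.08 + $9.29 + $11.51 + $8.93 + $7.22 + $1.18 + $2.70 + $1.07 = $49.15

$49.15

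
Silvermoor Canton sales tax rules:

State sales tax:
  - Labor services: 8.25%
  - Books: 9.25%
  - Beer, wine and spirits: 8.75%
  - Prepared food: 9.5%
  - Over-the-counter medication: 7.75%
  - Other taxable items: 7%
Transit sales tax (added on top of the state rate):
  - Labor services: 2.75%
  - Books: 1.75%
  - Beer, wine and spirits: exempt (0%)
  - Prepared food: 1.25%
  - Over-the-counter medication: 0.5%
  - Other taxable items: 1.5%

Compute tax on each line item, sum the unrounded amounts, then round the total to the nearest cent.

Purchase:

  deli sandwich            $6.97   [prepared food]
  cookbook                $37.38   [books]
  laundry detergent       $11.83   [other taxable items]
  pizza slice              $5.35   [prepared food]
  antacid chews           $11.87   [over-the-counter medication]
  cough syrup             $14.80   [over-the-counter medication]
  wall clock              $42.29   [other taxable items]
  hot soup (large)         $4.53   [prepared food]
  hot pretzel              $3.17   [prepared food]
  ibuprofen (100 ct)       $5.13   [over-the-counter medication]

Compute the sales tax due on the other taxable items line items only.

$4.60

Laundry detergent $11.83: other taxable items → 7% + 1.5% transit = 8.5% → $1.00555
Wall clock $42.29: other taxable items → 7% + 1.5% transit = 8.5% → $3.59465
Tax on other taxable items: unrounded sum = $4.6002 → $4.60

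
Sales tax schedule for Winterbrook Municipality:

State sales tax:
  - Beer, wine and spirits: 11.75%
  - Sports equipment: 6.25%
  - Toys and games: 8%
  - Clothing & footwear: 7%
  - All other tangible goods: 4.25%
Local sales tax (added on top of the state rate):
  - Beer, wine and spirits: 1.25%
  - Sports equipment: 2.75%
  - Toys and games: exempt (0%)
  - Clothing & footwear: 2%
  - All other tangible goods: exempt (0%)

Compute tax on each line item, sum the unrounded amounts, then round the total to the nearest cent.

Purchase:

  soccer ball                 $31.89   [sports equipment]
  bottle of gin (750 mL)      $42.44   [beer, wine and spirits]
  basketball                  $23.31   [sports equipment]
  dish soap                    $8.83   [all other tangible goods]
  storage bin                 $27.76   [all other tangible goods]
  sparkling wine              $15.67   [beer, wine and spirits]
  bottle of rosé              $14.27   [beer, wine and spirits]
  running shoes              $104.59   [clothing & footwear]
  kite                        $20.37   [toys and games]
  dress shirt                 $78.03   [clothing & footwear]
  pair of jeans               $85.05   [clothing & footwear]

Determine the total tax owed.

Soccer ball $31.89: sports equipment → 6.25% + 2.75% local = 9% → $2.8701
Bottle of gin (750 mL) $42.44: beer, wine and spirits → 11.75% + 1.25% local = 13% → $5.5172
Basketball $23.31: sports equipment → 6.25% + 2.75% local = 9% → $2.0979
Dish soap $8.83: all other tangible goods → 4.25% + 0% local = 4.25% → $0.375275
Storage bin $27.76: all other tangible goods → 4.25% + 0% local = 4.25% → $1.1798
Sparkling wine $15.67: beer, wine and spirits → 11.75% + 1.25% local = 13% → $2.0371
Bottle of rosé $14.27: beer, wine and spirits → 11.75% + 1.25% local = 13% → $1.8551
Running shoes $104.59: clothing & footwear → 7% + 2% local = 9% → $9.4131
Kite $20.37: toys and games → 8% + 0% local = 8% → $1.6296
Dress shirt $78.03: clothing & footwear → 7% + 2% local = 9% → $7.0227
Pair of jeans $85.05: clothing & footwear → 7% + 2% local = 9% → $7.6545
Unrounded tax sum = $41.652375 → $41.65

$41.65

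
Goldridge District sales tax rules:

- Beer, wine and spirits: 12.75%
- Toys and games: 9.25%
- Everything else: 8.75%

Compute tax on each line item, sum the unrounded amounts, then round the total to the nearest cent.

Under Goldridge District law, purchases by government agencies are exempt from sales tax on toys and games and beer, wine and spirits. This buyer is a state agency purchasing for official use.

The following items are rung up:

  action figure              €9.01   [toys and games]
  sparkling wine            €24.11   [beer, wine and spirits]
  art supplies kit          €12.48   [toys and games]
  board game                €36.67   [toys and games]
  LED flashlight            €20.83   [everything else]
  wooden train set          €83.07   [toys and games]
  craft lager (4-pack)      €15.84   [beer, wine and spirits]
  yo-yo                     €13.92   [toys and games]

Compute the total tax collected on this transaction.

€1.82

Action figure €9.01: toys and games, buyer-exempt → 0% → €0.00
Sparkling wine €24.11: beer, wine and spirits, buyer-exempt → 0% → €0.00
Art supplies kit €12.48: toys and games, buyer-exempt → 0% → €0.00
Board game €36.67: toys and games, buyer-exempt → 0% → €0.00
LED flashlight €20.83: everything else → 8.75% → €1.822625
Wooden train set €83.07: toys and games, buyer-exempt → 0% → €0.00
Craft lager (4-pack) €15.84: beer, wine and spirits, buyer-exempt → 0% → €0.00
Yo-yo €13.92: toys and games, buyer-exempt → 0% → €0.00
Unrounded tax sum = €1.822625 → €1.82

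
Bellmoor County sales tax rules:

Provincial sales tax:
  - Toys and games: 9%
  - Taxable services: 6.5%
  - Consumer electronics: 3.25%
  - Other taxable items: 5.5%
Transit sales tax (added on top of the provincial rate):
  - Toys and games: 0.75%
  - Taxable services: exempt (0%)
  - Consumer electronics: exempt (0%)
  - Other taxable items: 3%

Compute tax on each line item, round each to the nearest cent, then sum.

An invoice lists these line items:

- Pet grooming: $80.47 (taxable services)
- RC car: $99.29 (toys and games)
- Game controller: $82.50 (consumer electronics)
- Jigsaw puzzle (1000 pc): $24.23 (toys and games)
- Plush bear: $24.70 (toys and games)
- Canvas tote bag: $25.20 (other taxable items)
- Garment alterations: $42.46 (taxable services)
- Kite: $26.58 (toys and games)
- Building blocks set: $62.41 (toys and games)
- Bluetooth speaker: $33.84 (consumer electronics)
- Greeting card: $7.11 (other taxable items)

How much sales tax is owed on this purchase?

$37.63

Pet grooming $80.47: taxable services → 6.5% + 0% transit = 6.5% → $5.23
RC car $99.29: toys and games → 9% + 0.75% transit = 9.75% → $9.68
Game controller $82.50: consumer electronics → 3.25% + 0% transit = 3.25% → $2.68
Jigsaw puzzle (1000 pc) $24.23: toys and games → 9% + 0.75% transit = 9.75% → $2.36
Plush bear $24.70: toys and games → 9% + 0.75% transit = 9.75% → $2.41
Canvas tote bag $25.20: other taxable items → 5.5% + 3% transit = 8.5% → $2.14
Garment alterations $42.46: taxable services → 6.5% + 0% transit = 6.5% → $2.76
Kite $26.58: toys and games → 9% + 0.75% transit = 9.75% → $2.59
Building blocks set $62.41: toys and games → 9% + 0.75% transit = 9.75% → $6.08
Bluetooth speaker $33.84: consumer electronics → 3.25% + 0% transit = 3.25% → $1.10
Greeting card $7.11: other taxable items → 5.5% + 3% transit = 8.5% → $0.60
Total tax = $5.23 + $9.68 + $2.68 + $2.36 + $2.41 + $2.14 + $2.76 + $2.59 + $6.08 + $1.10 + $0.60 = $37.63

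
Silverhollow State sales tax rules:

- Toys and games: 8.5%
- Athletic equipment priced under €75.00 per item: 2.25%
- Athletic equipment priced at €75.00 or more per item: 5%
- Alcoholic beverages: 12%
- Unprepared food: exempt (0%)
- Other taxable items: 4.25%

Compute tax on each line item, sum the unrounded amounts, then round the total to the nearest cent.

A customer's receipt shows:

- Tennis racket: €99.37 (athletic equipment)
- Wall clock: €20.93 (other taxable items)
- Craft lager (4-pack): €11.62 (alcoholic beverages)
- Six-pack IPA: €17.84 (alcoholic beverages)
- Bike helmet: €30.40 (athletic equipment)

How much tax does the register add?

€10.08

Tennis racket €99.37: athletic equipment, €75.00 or more → 5% → €4.9685
Wall clock €20.93: other taxable items → 4.25% → €0.889525
Craft lager (4-pack) €11.62: alcoholic beverages → 12% → €1.3944
Six-pack IPA €17.84: alcoholic beverages → 12% → €2.1408
Bike helmet €30.40: athletic equipment, under €75.00 → 2.25% → €0.684
Unrounded tax sum = €10.077225 → €10.08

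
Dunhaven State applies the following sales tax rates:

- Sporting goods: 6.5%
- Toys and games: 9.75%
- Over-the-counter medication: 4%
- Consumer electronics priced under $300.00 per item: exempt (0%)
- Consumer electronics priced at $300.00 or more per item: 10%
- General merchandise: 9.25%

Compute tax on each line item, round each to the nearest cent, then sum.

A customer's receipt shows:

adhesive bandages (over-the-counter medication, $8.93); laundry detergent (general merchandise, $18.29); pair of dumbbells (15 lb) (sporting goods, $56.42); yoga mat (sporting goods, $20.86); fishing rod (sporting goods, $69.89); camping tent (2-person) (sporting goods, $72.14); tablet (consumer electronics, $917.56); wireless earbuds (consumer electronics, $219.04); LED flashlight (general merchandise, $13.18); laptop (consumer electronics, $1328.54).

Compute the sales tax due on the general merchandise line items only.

Laundry detergent $18.29: general merchandise → 9.25% → $1.69
LED flashlight $13.18: general merchandise → 9.25% → $1.22
Tax on general merchandise = $1.69 + $1.22 = $2.91

$2.91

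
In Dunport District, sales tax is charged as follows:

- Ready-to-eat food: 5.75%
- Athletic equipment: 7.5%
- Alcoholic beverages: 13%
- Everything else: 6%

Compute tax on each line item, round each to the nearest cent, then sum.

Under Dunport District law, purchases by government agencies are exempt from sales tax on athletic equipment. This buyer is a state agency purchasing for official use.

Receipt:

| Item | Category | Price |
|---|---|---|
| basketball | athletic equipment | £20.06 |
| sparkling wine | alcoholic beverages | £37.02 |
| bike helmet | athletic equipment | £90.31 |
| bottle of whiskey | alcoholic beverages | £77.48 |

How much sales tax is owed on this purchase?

Basketball £20.06: athletic equipment, buyer-exempt → 0% → £0.00
Sparkling wine £37.02: alcoholic beverages → 13% → £4.81
Bike helmet £90.31: athletic equipment, buyer-exempt → 0% → £0.00
Bottle of whiskey £77.48: alcoholic beverages → 13% → £10.07
Total tax = £4.81 + £10.07 = £14.88

£14.88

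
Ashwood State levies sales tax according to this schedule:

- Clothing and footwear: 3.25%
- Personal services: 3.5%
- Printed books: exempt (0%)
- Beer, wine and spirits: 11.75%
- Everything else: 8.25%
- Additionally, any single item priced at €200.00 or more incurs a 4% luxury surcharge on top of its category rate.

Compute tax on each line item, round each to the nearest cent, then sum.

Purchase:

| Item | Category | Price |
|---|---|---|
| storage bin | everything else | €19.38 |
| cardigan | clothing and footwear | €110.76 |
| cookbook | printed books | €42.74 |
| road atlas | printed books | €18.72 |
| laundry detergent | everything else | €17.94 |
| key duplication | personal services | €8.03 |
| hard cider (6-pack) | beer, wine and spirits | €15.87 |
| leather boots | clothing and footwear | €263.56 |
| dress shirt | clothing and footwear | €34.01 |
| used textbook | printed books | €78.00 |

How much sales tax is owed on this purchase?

Storage bin €19.38: everything else → 8.25% → €1.60
Cardigan €110.76: clothing and footwear → 3.25% → €3.60
Cookbook €42.74: printed books → 0% → €0.00
Road atlas €18.72: printed books → 0% → €0.00
Laundry detergent €17.94: everything else → 8.25% → €1.48
Key duplication €8.03: personal services → 3.5% → €0.28
Hard cider (6-pack) €15.87: beer, wine and spirits → 11.75% → €1.86
Leather boots €263.56: clothing and footwear → 3.25% + 4% surcharge = 7.25% → €19.11
Dress shirt €34.01: clothing and footwear → 3.25% → €1.11
Used textbook €78.00: printed books → 0% → €0.00
Total tax = €1.60 + €3.60 + €1.48 + €0.28 + €1.86 + €19.11 + €1.11 = €29.04

€29.04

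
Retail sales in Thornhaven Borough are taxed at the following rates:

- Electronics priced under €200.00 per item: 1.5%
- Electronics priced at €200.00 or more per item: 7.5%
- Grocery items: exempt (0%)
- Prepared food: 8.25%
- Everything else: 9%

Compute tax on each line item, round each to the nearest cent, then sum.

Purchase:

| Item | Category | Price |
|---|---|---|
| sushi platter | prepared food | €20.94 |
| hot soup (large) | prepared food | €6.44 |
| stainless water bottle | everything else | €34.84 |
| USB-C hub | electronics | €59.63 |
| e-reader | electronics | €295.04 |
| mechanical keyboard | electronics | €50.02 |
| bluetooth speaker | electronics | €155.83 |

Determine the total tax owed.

Sushi platter €20.94: prepared food → 8.25% → €1.73
Hot soup (large) €6.44: prepared food → 8.25% → €0.53
Stainless water bottle €34.84: everything else → 9% → €3.14
USB-C hub €59.63: electronics, under €200.00 → 1.5% → €0.89
E-reader €295.04: electronics, €200.00 or more → 7.5% → €22.13
Mechanical keyboard €50.02: electronics, under €200.00 → 1.5% → €0.75
Bluetooth speaker €155.83: electronics, under €200.00 → 1.5% → €2.34
Total tax = €1.73 + €0.53 + €3.14 + €0.89 + €22.13 + €0.75 + €2.34 = €31.51

€31.51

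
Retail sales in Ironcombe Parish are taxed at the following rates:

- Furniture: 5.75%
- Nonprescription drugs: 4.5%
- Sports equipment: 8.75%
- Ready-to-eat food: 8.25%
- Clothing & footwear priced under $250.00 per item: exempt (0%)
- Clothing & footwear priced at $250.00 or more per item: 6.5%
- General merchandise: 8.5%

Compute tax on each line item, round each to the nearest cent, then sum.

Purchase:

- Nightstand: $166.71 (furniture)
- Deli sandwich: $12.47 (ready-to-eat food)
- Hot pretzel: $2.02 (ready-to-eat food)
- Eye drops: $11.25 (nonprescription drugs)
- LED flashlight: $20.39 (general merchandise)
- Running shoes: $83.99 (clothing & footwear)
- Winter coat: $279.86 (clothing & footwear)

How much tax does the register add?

$31.22

Nightstand $166.71: furniture → 5.75% → $9.59
Deli sandwich $12.47: ready-to-eat food → 8.25% → $1.03
Hot pretzel $2.02: ready-to-eat food → 8.25% → $0.17
Eye drops $11.25: nonprescription drugs → 4.5% → $0.51
LED flashlight $20.39: general merchandise → 8.5% → $1.73
Running shoes $83.99: clothing & footwear, under $250.00 → 0% → $0.00
Winter coat $279.86: clothing & footwear, $250.00 or more → 6.5% → $18.19
Total tax = $9.59 + $1.03 + $0.17 + $0.51 + $1.73 + $18.19 = $31.22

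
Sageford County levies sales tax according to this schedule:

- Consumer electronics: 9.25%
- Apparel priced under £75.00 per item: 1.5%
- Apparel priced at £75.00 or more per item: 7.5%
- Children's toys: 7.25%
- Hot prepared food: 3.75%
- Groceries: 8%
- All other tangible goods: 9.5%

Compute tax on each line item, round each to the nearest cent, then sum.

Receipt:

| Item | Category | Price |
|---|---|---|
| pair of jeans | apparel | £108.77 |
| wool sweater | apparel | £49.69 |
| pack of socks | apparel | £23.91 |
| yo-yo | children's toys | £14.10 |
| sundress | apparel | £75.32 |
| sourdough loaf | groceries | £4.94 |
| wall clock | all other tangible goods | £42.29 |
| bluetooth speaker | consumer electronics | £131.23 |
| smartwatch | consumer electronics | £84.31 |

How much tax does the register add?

£40.30

Pair of jeans £108.77: apparel, £75.00 or more → 7.5% → £8.16
Wool sweater £49.69: apparel, under £75.00 → 1.5% → £0.75
Pack of socks £23.91: apparel, under £75.00 → 1.5% → £0.36
Yo-yo £14.10: children's toys → 7.25% → £1.02
Sundress £75.32: apparel, £75.00 or more → 7.5% → £5.65
Sourdough loaf £4.94: groceries → 8% → £0.40
Wall clock £42.29: all other tangible goods → 9.5% → £4.02
Bluetooth speaker £131.23: consumer electronics → 9.25% → £12.14
Smartwatch £84.31: consumer electronics → 9.25% → £7.80
Total tax = £8.16 + £0.75 + £0.36 + £1.02 + £5.65 + £0.40 + £4.02 + £12.14 + £7.80 = £40.30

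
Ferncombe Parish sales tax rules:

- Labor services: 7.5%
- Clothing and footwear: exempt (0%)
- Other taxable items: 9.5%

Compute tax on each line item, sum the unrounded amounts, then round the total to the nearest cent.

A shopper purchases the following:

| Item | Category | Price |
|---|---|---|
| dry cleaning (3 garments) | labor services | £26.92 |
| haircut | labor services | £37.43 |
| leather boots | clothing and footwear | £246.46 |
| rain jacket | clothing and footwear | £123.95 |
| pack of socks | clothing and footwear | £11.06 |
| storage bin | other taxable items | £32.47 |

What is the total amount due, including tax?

Dry cleaning (3 garments) £26.92: labor services → 7.5% → £2.019
Haircut £37.43: labor services → 7.5% → £2.80725
Leather boots £246.46: clothing and footwear → 0% → £0.00
Rain jacket £123.95: clothing and footwear → 0% → £0.00
Pack of socks £11.06: clothing and footwear → 0% → £0.00
Storage bin £32.47: other taxable items → 9.5% → £3.08465
Subtotal = £478.29; unrounded tax = £7.9109 → £7.91; total due = £486.20

£486.20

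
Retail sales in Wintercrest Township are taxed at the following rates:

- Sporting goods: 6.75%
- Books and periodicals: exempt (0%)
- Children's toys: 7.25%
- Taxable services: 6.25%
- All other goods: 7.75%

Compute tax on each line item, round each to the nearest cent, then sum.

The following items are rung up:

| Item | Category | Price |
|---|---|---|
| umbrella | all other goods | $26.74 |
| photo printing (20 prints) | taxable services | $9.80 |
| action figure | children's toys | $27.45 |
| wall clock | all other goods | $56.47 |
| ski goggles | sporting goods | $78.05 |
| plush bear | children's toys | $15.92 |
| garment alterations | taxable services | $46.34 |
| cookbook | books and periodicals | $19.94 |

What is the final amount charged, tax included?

$299.08

Umbrella $26.74: all other goods → 7.75% → $2.07
Photo printing (20 prints) $9.80: taxable services → 6.25% → $0.61
Action figure $27.45: children's toys → 7.25% → $1.99
Wall clock $56.47: all other goods → 7.75% → $4.38
Ski goggles $78.05: sporting goods → 6.75% → $5.27
Plush bear $15.92: children's toys → 7.25% → $1.15
Garment alterations $46.34: taxable services → 6.25% → $2.90
Cookbook $19.94: books and periodicals → 0% → $0.00
Subtotal = $280.71; tax = $18.37; total due = $299.08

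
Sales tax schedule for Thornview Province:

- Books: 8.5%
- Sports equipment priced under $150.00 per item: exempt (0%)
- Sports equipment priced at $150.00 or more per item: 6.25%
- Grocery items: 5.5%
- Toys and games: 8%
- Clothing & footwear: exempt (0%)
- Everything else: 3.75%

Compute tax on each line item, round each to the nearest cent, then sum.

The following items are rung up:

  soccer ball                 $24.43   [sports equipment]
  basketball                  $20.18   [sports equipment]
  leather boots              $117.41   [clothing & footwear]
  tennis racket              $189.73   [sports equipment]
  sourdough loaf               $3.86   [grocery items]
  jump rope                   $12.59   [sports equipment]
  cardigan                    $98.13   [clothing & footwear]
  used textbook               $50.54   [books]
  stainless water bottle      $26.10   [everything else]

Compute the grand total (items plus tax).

Soccer ball $24.43: sports equipment, under $150.00 → 0% → $0.00
Basketball $20.18: sports equipment, under $150.00 → 0% → $0.00
Leather boots $117.41: clothing & footwear → 0% → $0.00
Tennis racket $189.73: sports equipment, $150.00 or more → 6.25% → $11.86
Sourdough loaf $3.86: grocery items → 5.5% → $0.21
Jump rope $12.59: sports equipment, under $150.00 → 0% → $0.00
Cardigan $98.13: clothing & footwear → 0% → $0.00
Used textbook $50.54: books → 8.5% → $4.30
Stainless water bottle $26.10: everything else → 3.75% → $0.98
Subtotal = $542.97; tax = $17.35; total due = $560.32

$560.32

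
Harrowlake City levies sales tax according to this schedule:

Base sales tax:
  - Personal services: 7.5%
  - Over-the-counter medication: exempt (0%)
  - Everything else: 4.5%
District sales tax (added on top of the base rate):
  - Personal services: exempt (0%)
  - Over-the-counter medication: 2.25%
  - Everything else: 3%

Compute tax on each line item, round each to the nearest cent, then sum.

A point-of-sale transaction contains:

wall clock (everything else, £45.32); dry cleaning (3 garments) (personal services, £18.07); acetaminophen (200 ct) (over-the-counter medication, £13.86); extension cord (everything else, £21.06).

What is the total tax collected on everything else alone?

£4.98

Wall clock £45.32: everything else → 4.5% + 3% district = 7.5% → £3.40
Extension cord £21.06: everything else → 4.5% + 3% district = 7.5% → £1.58
Tax on everything else = £3.40 + £1.58 = £4.98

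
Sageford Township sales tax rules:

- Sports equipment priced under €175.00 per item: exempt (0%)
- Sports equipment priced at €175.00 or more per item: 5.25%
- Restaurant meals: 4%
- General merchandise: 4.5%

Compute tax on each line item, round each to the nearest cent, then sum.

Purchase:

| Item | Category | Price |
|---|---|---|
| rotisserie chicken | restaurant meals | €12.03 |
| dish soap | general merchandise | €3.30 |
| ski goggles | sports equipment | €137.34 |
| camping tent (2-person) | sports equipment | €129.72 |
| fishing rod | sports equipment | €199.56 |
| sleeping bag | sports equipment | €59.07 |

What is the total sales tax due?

€11.11

Rotisserie chicken €12.03: restaurant meals → 4% → €0.48
Dish soap €3.30: general merchandise → 4.5% → €0.15
Ski goggles €137.34: sports equipment, under €175.00 → 0% → €0.00
Camping tent (2-person) €129.72: sports equipment, under €175.00 → 0% → €0.00
Fishing rod €199.56: sports equipment, €175.00 or more → 5.25% → €10.48
Sleeping bag €59.07: sports equipment, under €175.00 → 0% → €0.00
Total tax = €0.48 + €0.15 + €10.48 = €11.11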